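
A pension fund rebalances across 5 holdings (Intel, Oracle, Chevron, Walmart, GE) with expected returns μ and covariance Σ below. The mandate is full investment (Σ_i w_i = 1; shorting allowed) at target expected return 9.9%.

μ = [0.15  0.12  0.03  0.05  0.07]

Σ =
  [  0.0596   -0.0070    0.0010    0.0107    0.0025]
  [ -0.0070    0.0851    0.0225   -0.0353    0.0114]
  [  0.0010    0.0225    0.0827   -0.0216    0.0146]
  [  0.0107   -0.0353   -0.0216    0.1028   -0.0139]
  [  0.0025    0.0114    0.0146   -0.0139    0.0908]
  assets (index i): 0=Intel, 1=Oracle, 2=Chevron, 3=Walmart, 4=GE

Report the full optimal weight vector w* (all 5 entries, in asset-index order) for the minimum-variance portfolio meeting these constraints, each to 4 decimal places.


u=Σ⁻¹μ = [2.5485  1.9517  -0.0557  0.9623  0.6120]
v=Σ⁻¹𝟙 = [15.0158  16.0912  10.3269  17.1506  9.5445]
a=μᵀu=0.705760  b=𝟙ᵀu=6.018764  c=𝟙ᵀv=68.128993  D=ac−b²=11.857196
λ₁=(c·0.099−b)/D = (68.128993·0.099−6.018764)/11.857196 = 0.061229
λ₂=(a−b·0.099)/D = (0.705760−6.018764·0.099)/11.857196 = 0.009269
w* = 0.061229·u + 0.009269·v:
  w_0 = 0.061229·2.5485 + 0.009269·15.0158 = 0.2952  (Intel)
  w_1 = 0.061229·1.9517 + 0.009269·16.0912 = 0.2686  (Oracle)
  w_2 = 0.061229·-0.0557 + 0.009269·10.3269 = 0.0923  (Chevron)
  w_3 = 0.061229·0.9623 + 0.009269·17.1506 = 0.2179  (Walmart)
  w_4 = 0.061229·0.6120 + 0.009269·9.5445 = 0.1259  (GE)
Σw_i=1.0000  μᵀw=0.0990
σ²=wᵀΣw=λ₁·μ_p+λ₂ = 0.061229·0.099 + 0.009269 = 0.015331 ≈ 0.0153

0.2952  0.2686  0.0923  0.2179  0.1259


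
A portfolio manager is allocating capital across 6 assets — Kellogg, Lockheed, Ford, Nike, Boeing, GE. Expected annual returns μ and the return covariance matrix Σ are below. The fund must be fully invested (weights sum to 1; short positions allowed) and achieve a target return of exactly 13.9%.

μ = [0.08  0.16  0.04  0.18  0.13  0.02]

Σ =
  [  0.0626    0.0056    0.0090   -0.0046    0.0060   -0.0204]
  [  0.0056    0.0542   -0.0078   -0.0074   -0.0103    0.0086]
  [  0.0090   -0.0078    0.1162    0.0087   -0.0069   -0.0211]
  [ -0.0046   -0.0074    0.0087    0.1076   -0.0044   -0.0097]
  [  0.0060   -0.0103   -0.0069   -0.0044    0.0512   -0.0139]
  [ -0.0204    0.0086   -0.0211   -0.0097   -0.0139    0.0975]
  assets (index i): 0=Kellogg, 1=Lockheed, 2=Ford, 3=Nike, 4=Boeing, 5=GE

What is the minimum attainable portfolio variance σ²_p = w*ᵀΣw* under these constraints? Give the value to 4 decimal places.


0.0122

p=Σ⁻¹μ = [0.9450  3.8162  0.7668  2.1556  3.7510  0.9814]
q=Σ⁻¹𝟙 = [16.6649  23.1211  13.3640  13.6045  30.7187  20.3288]
a=μᵀp=1.612122  b=𝟙ᵀp=12.415943  c=𝟙ᵀq=117.801984  D=ac−b²=35.755573
λ₁=(c·0.139−b)/D = (117.801984·0.139−12.415943)/35.755573 = 0.110711
λ₂=(a−b·0.139)/D = (1.612122−12.415943·0.139)/35.755573 = -0.003180
w* = 0.110711·p + -0.003180·q:
  w_0 = 0.110711·0.9450 + -0.003180·16.6649 = 0.0516  (Kellogg)
  w_1 = 0.110711·3.8162 + -0.003180·23.1211 = 0.3490  (Lockheed)
  w_2 = 0.110711·0.7668 + -0.003180·13.3640 = 0.0424  (Ford)
  w_3 = 0.110711·2.1556 + -0.003180·13.6045 = 0.1954  (Nike)
  w_4 = 0.110711·3.7510 + -0.003180·30.7187 = 0.3176  (Boeing)
  w_5 = 0.110711·0.9814 + -0.003180·20.3288 = 0.0440  (GE)
Σw_i=1.0000  μᵀw=0.1390
σ²=wᵀΣw=λ₁·μ_p+λ₂ = 0.110711·0.139 + -0.003180 = 0.012209 ≈ 0.0122


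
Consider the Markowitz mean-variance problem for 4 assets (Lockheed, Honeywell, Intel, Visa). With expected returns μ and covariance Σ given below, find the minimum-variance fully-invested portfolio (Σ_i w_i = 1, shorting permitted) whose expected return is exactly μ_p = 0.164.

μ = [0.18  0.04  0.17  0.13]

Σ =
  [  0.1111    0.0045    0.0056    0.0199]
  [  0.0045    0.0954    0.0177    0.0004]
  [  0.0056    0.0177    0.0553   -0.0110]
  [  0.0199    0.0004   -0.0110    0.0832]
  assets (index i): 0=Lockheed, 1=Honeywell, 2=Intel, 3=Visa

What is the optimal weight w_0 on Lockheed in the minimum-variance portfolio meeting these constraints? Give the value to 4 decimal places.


0.1861

u=Σ⁻¹μ = [1.1491  -0.2712  3.3901  1.7372]
v=Σ⁻¹𝟙 = [5.4831  6.8416  17.9331  13.0458]
a=μᵀu=0.998145  b=𝟙ᵀu=6.005218  c=𝟙ᵀv=43.303714  D=ac−b²=7.160761
λ₁=(c·0.164−b)/D = (43.303714·0.164−6.005218)/7.160761 = 0.153139
λ₂=(a−b·0.164)/D = (0.998145−6.005218·0.164)/7.160761 = 0.001856
w* = 0.153139·u + 0.001856·v:
  w_0 = 0.153139·1.1491 + 0.001856·5.4831 = 0.1861  (Lockheed)
  w_1 = 0.153139·-0.2712 + 0.001856·6.8416 = -0.0288  (Honeywell)
  w_2 = 0.153139·3.3901 + 0.001856·17.9331 = 0.5524  (Intel)
  w_3 = 0.153139·1.7372 + 0.001856·13.0458 = 0.2902  (Visa)
Σw_i=1.0000  μᵀw=0.1640
σ²=wᵀΣw=λ₁·μ_p+λ₂ = 0.153139·0.164 + 0.001856 = 0.026971 ≈ 0.0270


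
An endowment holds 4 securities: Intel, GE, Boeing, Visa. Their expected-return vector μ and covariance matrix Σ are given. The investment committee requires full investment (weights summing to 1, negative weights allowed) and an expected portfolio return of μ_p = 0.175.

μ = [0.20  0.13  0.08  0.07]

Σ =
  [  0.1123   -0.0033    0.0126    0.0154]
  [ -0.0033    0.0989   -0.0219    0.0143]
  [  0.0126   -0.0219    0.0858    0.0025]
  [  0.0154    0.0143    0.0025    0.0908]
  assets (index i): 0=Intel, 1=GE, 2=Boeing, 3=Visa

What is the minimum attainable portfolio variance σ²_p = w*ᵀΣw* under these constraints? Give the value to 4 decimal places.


0.0550

g=Σ⁻¹μ = [1.6773  1.5803  1.0834  0.2077]
h=Σ⁻¹𝟙 = [6.7027  12.2459  13.5757  7.5740]
a=μᵀg=0.642118  b=𝟙ᵀg=4.548752  c=𝟙ᵀh=40.098363  D=ac−b²=5.056740
λ₁=(c·0.175−b)/D = (40.098363·0.175−4.548752)/5.056740 = 0.488153
λ₂=(a−b·0.175)/D = (0.642118−4.548752·0.175)/5.056740 = -0.030437
w* = 0.488153·g + -0.030437·h:
  w_0 = 0.488153·1.6773 + -0.030437·6.7027 = 0.6148  (Intel)
  w_1 = 0.488153·1.5803 + -0.030437·12.2459 = 0.3987  (GE)
  w_2 = 0.488153·1.0834 + -0.030437·13.5757 = 0.1157  (Boeing)
  w_3 = 0.488153·0.2077 + -0.030437·7.5740 = -0.1291  (Visa)
Σw_i=1.0000  μᵀw=0.1750
σ²=wᵀΣw=λ₁·μ_p+λ₂ = 0.488153·0.175 + -0.030437 = 0.054989 ≈ 0.0550


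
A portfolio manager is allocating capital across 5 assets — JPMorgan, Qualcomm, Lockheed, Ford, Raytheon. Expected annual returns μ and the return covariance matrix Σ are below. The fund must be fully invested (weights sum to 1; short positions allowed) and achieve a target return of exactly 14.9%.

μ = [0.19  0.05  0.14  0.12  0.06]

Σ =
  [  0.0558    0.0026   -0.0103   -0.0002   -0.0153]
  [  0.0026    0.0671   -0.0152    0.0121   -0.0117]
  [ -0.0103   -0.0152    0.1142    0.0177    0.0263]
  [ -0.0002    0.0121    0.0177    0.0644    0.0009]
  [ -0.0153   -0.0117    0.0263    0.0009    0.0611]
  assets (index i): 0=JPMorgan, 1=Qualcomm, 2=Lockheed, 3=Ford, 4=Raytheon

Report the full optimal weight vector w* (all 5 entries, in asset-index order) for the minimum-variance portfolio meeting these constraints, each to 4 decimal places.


p=Σ⁻¹μ = [4.0294  0.8809  1.1097  1.3821  1.6617]
q=Σ⁻¹𝟙 = [24.6278  17.5732  6.4432  10.2107  22.9749]
a=μᵀp=1.230540  b=𝟙ᵀp=9.063767  c=𝟙ᵀq=81.829782  D=ac−b²=18.542941
λ₁=(c·0.149−b)/D = (81.829782·0.149−9.063767)/18.542941 = 0.168736
λ₂=(a−b·0.149)/D = (1.230540−9.063767·0.149)/18.542941 = -0.006469
w* = 0.168736·p + -0.006469·q:
  w_0 = 0.168736·4.0294 + -0.006469·24.6278 = 0.5206  (JPMorgan)
  w_1 = 0.168736·0.8809 + -0.006469·17.5732 = 0.0350  (Qualcomm)
  w_2 = 0.168736·1.1097 + -0.006469·6.4432 = 0.1456  (Lockheed)
  w_3 = 0.168736·1.3821 + -0.006469·10.2107 = 0.1672  (Ford)
  w_4 = 0.168736·1.6617 + -0.006469·22.9749 = 0.1317  (Raytheon)
Σw_i=1.0000  μᵀw=0.1490
σ²=wᵀΣw=λ₁·μ_p+λ₂ = 0.168736·0.149 + -0.006469 = 0.018672 ≈ 0.0187

0.5206  0.0350  0.1456  0.1672  0.1317


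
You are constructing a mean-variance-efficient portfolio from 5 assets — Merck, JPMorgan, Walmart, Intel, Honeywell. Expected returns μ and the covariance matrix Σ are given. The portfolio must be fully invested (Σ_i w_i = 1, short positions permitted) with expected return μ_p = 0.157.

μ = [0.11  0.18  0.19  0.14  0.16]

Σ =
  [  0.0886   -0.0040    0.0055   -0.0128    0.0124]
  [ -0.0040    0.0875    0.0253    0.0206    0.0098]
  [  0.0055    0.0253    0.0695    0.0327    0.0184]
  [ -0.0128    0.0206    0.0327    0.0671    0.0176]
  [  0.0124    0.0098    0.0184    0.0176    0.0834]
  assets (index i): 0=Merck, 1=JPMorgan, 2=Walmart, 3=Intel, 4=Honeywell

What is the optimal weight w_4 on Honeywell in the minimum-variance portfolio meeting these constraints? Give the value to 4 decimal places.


p=Σ⁻¹μ = [1.1976  1.3628  1.4262  0.9204  1.0714]
q=Σ⁻¹𝟙 = [12.2259  7.5366  3.6362  11.5641  6.0444]
a=μᵀp=0.948301  b=𝟙ᵀp=5.978404  c=𝟙ᵀq=41.007270  D=ac−b²=3.145938
λ₁=(c·0.157−b)/D = (41.007270·0.157−5.978404)/3.145938 = 0.146137
λ₂=(a−b·0.157)/D = (0.948301−5.978404·0.157)/3.145938 = 0.003081
w* = 0.146137·p + 0.003081·q:
  w_0 = 0.146137·1.1976 + 0.003081·12.2259 = 0.2127  (Merck)
  w_1 = 0.146137·1.3628 + 0.003081·7.5366 = 0.2224  (JPMorgan)
  w_2 = 0.146137·1.4262 + 0.003081·3.6362 = 0.2196  (Walmart)
  w_3 = 0.146137·0.9204 + 0.003081·11.5641 = 0.1701  (Intel)
  w_4 = 0.146137·1.0714 + 0.003081·6.0444 = 0.1752  (Honeywell)
Σw_i=1.0000  μᵀw=0.1570
σ²=wᵀΣw=λ₁·μ_p+λ₂ = 0.146137·0.157 + 0.003081 = 0.026024 ≈ 0.0260

0.1752


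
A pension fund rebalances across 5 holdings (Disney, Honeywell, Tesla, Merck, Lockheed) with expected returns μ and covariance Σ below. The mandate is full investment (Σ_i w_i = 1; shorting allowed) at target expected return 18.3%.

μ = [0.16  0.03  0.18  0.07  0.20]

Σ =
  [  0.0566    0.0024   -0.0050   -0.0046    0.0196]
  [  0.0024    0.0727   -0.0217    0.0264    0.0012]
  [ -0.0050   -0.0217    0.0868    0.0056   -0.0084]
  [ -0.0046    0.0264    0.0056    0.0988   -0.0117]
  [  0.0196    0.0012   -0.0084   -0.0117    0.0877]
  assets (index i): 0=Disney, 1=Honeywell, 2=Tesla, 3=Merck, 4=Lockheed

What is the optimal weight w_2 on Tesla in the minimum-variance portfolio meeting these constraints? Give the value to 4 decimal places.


0.3472

g=Σ⁻¹μ = [2.3552  0.8123  2.5687  0.7022  2.0827]
h=Σ⁻¹𝟙 = [15.5056  15.5853  16.8559  6.9390  10.2641]
a=μᵀg=1.329264  b=𝟙ᵀg=8.521065  c=𝟙ᵀh=65.149894  D=ac−b²=13.992879
λ₁=(c·0.183−b)/D = (65.149894·0.183−8.521065)/13.992879 = 0.243078
λ₂=(a−b·0.183)/D = (1.329264−8.521065·0.183)/13.992879 = -0.016443
w* = 0.243078·g + -0.016443·h:
  w_0 = 0.243078·2.3552 + -0.016443·15.5056 = 0.3175  (Disney)
  w_1 = 0.243078·0.8123 + -0.016443·15.5853 = -0.0588  (Honeywell)
  w_2 = 0.243078·2.5687 + -0.016443·16.8559 = 0.3472  (Tesla)
  w_3 = 0.243078·0.7022 + -0.016443·6.9390 = 0.0566  (Merck)
  w_4 = 0.243078·2.0827 + -0.016443·10.2641 = 0.3375  (Lockheed)
Σw_i=1.0000  μᵀw=0.1830
σ²=wᵀΣw=λ₁·μ_p+λ₂ = 0.243078·0.183 + -0.016443 = 0.028040 ≈ 0.0280


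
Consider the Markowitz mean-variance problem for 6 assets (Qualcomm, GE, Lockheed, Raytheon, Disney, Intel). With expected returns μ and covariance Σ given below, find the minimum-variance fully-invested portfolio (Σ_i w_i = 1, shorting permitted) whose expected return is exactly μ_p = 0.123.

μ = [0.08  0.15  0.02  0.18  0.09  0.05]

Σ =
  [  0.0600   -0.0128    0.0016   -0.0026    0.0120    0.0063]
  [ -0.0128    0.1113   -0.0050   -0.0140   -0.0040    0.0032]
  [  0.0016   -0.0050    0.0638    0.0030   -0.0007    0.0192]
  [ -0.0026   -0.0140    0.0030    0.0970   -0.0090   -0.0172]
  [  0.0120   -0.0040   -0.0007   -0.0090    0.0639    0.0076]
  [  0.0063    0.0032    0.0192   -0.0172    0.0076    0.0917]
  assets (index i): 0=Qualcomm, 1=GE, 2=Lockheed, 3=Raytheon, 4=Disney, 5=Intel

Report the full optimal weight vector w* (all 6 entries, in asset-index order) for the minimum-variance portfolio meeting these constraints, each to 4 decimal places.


0.1821  0.2268  0.0247  0.2931  0.1874  0.0859

u=Σ⁻¹μ = [1.4576  1.8599  0.1196  2.4211  1.5121  0.6840]
v=Σ⁻¹𝟙 = [16.0599  13.6293  13.3412  15.1103  14.7928  8.1410]
a=μᵀu=1.004068  b=𝟙ᵀu=8.054266  c=𝟙ᵀv=81.074461  D=ac−b²=16.533115
λ₁=(c·0.123−b)/D = (81.074461·0.123−8.054266)/16.533115 = 0.116003
λ₂=(a−b·0.123)/D = (1.004068−8.054266·0.123)/16.533115 = 0.000810
w* = 0.116003·u + 0.000810·v:
  w_0 = 0.116003·1.4576 + 0.000810·16.0599 = 0.1821  (Qualcomm)
  w_1 = 0.116003·1.8599 + 0.000810·13.6293 = 0.2268  (GE)
  w_2 = 0.116003·0.1196 + 0.000810·13.3412 = 0.0247  (Lockheed)
  w_3 = 0.116003·2.4211 + 0.000810·15.1103 = 0.2931  (Raytheon)
  w_4 = 0.116003·1.5121 + 0.000810·14.7928 = 0.1874  (Disney)
  w_5 = 0.116003·0.6840 + 0.000810·8.1410 = 0.0859  (Intel)
Σw_i=1.0000  μᵀw=0.1230
σ²=wᵀΣw=λ₁·μ_p+λ₂ = 0.116003·0.123 + 0.000810 = 0.015079 ≈ 0.0151


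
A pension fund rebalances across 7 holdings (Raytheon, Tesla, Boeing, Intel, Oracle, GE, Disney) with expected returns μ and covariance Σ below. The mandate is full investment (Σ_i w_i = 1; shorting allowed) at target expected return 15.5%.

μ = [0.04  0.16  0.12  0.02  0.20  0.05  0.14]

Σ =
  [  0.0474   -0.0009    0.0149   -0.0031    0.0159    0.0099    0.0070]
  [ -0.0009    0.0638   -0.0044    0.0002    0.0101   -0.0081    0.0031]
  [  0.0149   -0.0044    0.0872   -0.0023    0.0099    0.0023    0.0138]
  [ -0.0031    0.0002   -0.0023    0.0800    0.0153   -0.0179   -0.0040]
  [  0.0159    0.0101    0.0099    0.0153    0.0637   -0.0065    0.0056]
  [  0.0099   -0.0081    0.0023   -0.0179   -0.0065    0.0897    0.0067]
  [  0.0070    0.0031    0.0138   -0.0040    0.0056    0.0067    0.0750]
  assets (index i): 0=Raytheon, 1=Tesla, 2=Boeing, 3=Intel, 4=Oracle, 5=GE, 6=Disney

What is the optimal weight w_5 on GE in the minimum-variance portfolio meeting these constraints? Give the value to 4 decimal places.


0.1274

u=Σ⁻¹μ = [-0.7811  2.1757  1.0610  -0.0194  2.8025  0.9103  1.3628]
v=Σ⁻¹𝟙 = [14.0202  16.8689  7.9585  15.7883  5.0999  13.7610  9.0951]
a=μᵀu=1.240627  b=𝟙ᵀu=7.511975  c=𝟙ᵀv=82.591935  D=ac−b²=46.035994
λ₁=(c·0.155−b)/D = (82.591935·0.155−7.511975)/46.035994 = 0.114905
λ₂=(a−b·0.155)/D = (1.240627−7.511975·0.155)/46.035994 = 0.001657
w* = 0.114905·u + 0.001657·v:
  w_0 = 0.114905·-0.7811 + 0.001657·14.0202 = -0.0665  (Raytheon)
  w_1 = 0.114905·2.1757 + 0.001657·16.8689 = 0.2780  (Tesla)
  w_2 = 0.114905·1.0610 + 0.001657·7.9585 = 0.1351  (Boeing)
  w_3 = 0.114905·-0.0194 + 0.001657·15.7883 = 0.0239  (Intel)
  w_4 = 0.114905·2.8025 + 0.001657·5.0999 = 0.3305  (Oracle)
  w_5 = 0.114905·0.9103 + 0.001657·13.7610 = 0.1274  (GE)
  w_6 = 0.114905·1.3628 + 0.001657·9.0951 = 0.1717  (Disney)
Σw_i=1.0000  μᵀw=0.1550
σ²=wᵀΣw=λ₁·μ_p+λ₂ = 0.114905·0.155 + 0.001657 = 0.019467 ≈ 0.0195


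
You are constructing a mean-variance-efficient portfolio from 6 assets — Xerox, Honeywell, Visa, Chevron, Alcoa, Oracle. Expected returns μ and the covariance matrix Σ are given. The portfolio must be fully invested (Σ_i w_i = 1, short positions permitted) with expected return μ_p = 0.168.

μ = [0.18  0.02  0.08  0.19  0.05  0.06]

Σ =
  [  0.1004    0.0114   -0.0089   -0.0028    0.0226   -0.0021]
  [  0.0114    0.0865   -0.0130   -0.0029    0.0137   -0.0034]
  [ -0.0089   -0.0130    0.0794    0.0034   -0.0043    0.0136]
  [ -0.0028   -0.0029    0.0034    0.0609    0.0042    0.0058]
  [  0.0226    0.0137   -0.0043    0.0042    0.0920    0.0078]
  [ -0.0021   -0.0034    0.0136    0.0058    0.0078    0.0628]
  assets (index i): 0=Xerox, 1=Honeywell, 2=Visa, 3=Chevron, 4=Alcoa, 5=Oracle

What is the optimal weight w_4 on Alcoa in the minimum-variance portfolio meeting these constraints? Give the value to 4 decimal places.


p=Σ⁻¹μ = [1.9803  0.2721  1.0416  3.1230  -0.1230  0.5376]
q=Σ⁻¹𝟙 = [9.1150  12.4281  13.2686  15.1624  5.6971  11.9198]
a=μᵀp=1.064701  b=𝟙ᵀp=6.831631  c=𝟙ᵀq=67.590900  D=ac−b²=25.292905
λ₁=(c·0.168−b)/D = (67.590900·0.168−6.831631)/25.292905 = 0.178850
λ₂=(a−b·0.168)/D = (1.064701−6.831631·0.168)/25.292905 = -0.003282
w* = 0.178850·p + -0.003282·q:
  w_0 = 0.178850·1.9803 + -0.003282·9.1150 = 0.3243  (Xerox)
  w_1 = 0.178850·0.2721 + -0.003282·12.4281 = 0.0079  (Honeywell)
  w_2 = 0.178850·1.0416 + -0.003282·13.2686 = 0.1427  (Visa)
  w_3 = 0.178850·3.1230 + -0.003282·15.1624 = 0.5088  (Chevron)
  w_4 = 0.178850·-0.1230 + -0.003282·5.6971 = -0.0407  (Alcoa)
  w_5 = 0.178850·0.5376 + -0.003282·11.9198 = 0.0570  (Oracle)
Σw_i=1.0000  μᵀw=0.1680
σ²=wᵀΣw=λ₁·μ_p+λ₂ = 0.178850·0.168 + -0.003282 = 0.026765 ≈ 0.0268

-0.0407


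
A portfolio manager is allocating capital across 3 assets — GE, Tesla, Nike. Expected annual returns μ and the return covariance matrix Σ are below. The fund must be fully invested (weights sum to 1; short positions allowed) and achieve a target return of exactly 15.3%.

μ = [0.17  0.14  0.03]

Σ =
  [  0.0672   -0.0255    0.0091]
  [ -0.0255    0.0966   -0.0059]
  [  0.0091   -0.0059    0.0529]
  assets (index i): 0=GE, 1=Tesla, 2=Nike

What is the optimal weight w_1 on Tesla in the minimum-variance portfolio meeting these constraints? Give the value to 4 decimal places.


0.3946

g=Σ⁻¹μ = [3.3918  2.3597  0.2468]
h=Σ⁻¹𝟙 = [18.7191  16.3627  17.5084]
a=μᵀg=0.914360  b=𝟙ᵀg=5.998273  c=𝟙ᵀh=52.590207  D=ac−b²=12.107091
λ₁=(c·0.153−b)/D = (52.590207·0.153−5.998273)/12.107091 = 0.169159
λ₂=(a−b·0.153)/D = (0.914360−5.998273·0.153)/12.107091 = -0.000279
w* = 0.169159·g + -0.000279·h:
  w_0 = 0.169159·3.3918 + -0.000279·18.7191 = 0.5685  (GE)
  w_1 = 0.169159·2.3597 + -0.000279·16.3627 = 0.3946  (Tesla)
  w_2 = 0.169159·0.2468 + -0.000279·17.5084 = 0.0369  (Nike)
Σw_i=1.0000  μᵀw=0.1530
σ²=wᵀΣw=λ₁·μ_p+λ₂ = 0.169159·0.153 + -0.000279 = 0.025603 ≈ 0.0256


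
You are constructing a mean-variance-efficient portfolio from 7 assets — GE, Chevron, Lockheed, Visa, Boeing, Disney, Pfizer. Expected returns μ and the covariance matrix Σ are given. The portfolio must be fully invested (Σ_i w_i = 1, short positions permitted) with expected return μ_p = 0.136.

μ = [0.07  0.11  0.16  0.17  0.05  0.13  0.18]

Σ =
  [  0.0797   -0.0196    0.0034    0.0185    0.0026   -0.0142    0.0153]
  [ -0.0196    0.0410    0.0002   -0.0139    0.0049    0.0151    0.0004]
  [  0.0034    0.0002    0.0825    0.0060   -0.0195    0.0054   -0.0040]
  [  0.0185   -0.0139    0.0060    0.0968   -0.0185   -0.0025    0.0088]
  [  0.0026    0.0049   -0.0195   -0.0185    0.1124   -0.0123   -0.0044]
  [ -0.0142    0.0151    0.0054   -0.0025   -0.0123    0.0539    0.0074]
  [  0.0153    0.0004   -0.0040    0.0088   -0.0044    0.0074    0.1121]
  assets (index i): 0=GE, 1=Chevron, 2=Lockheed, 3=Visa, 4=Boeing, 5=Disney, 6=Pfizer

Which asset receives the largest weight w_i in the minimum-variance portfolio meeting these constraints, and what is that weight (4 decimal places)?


x=Σ⁻¹μ = [1.1211  3.0566  1.9662  2.0221  1.2119  1.8487  1.2787]
y=Σ⁻¹𝟙 = [17.7493  29.3667  12.7508  12.9123  13.5768  16.6987  5.2652]
a=μᵀx=1.604157  b=𝟙ᵀx=12.505430  c=𝟙ᵀy=108.319930  D=ac−b²=17.376419
λ₁=(c·0.136−b)/D = (108.319930·0.136−12.505430)/17.376419 = 0.128109
λ₂=(a−b·0.136)/D = (1.604157−12.505430·0.136)/17.376419 = -0.005558
w* = 0.128109·x + -0.005558·y:
  w_0 = 0.128109·1.1211 + -0.005558·17.7493 = 0.0450  (GE)
  w_1 = 0.128109·3.0566 + -0.005558·29.3667 = 0.2284  (Chevron)
  w_2 = 0.128109·1.9662 + -0.005558·12.7508 = 0.1810  (Lockheed)
  w_3 = 0.128109·2.0221 + -0.005558·12.9123 = 0.1873  (Visa)
  w_4 = 0.128109·1.2119 + -0.005558·13.5768 = 0.0798  (Boeing)
  w_5 = 0.128109·1.8487 + -0.005558·16.6987 = 0.1440  (Disney)
  w_6 = 0.128109·1.2787 + -0.005558·5.2652 = 0.1346  (Pfizer)
Σw_i=1.0000  μᵀw=0.1360
σ²=wᵀΣw=λ₁·μ_p+λ₂ = 0.128109·0.136 + -0.005558 = 0.011865 ≈ 0.0119

Chevron (0.2284)


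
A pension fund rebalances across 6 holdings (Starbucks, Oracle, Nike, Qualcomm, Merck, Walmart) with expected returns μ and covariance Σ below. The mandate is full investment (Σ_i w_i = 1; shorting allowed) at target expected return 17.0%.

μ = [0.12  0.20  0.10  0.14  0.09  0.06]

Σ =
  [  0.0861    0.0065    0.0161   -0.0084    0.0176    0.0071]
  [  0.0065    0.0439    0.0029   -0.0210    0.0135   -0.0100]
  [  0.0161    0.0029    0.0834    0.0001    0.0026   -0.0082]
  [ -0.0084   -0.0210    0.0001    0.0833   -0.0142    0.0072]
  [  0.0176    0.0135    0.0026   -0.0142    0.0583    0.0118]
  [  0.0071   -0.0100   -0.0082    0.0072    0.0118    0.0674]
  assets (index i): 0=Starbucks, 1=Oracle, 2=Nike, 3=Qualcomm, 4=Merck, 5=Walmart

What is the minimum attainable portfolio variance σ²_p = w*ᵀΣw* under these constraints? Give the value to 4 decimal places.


0.0154

u=Σ⁻¹μ = [0.8898  6.1428  0.9396  3.2488  0.3147  1.4200]
v=Σ⁻¹𝟙 = [5.9240  32.0590  11.0414  20.8115  9.1813  16.4820]
a=μᵀu=1.997643  b=𝟙ᵀu=12.955659  c=𝟙ᵀv=95.499158  D=ac−b²=22.924157
λ₁=(c·0.170−b)/D = (95.499158·0.170−12.955659)/22.924157 = 0.143046
λ₂=(a−b·0.170)/D = (1.997643−12.955659·0.170)/22.924157 = -0.008935
w* = 0.143046·u + -0.008935·v:
  w_0 = 0.143046·0.8898 + -0.008935·5.9240 = 0.0744  (Starbucks)
  w_1 = 0.143046·6.1428 + -0.008935·32.0590 = 0.5923  (Oracle)
  w_2 = 0.143046·0.9396 + -0.008935·11.0414 = 0.0358  (Nike)
  w_3 = 0.143046·3.2488 + -0.008935·20.8115 = 0.2788  (Qualcomm)
  w_4 = 0.143046·0.3147 + -0.008935·9.1813 = -0.0370  (Merck)
  w_5 = 0.143046·1.4200 + -0.008935·16.4820 = 0.0559  (Walmart)
Σw_i=1.0000  μᵀw=0.1700
σ²=wᵀΣw=λ₁·μ_p+λ₂ = 0.143046·0.170 + -0.008935 = 0.015383 ≈ 0.0154


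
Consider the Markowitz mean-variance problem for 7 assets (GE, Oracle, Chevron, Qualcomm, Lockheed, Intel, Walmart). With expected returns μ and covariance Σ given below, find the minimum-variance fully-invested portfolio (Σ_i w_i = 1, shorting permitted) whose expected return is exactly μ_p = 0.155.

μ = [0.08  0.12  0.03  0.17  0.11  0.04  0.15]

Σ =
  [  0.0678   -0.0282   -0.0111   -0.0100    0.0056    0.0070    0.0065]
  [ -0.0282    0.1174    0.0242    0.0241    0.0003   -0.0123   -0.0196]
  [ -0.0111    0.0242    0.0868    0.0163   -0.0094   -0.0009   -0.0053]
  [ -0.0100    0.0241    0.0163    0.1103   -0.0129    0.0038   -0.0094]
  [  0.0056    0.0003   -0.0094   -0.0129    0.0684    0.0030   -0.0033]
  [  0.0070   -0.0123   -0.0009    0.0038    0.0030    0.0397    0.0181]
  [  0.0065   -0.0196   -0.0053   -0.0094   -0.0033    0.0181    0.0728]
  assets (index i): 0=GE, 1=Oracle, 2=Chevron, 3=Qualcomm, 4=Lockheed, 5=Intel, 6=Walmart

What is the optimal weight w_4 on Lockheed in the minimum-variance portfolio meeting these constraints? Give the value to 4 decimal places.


u=Σ⁻¹μ = [1.6899  1.4180  0.1998  1.8354  1.9877  -0.4205  2.7375]
v=Σ⁻¹𝟙 = [18.8279  13.0326  11.4380  8.6840  16.1162  17.8169  13.8187]
a=μᵀu=1.235819  b=𝟙ᵀu=9.447824  c=𝟙ᵀv=99.734284  D=ac−b²=33.992165
λ₁=(c·0.155−b)/D = (99.734284·0.155−9.447824)/33.992165 = 0.176835
λ₂=(a−b·0.155)/D = (1.235819−9.447824·0.155)/33.992165 = -0.006725
w* = 0.176835·u + -0.006725·v:
  w_0 = 0.176835·1.6899 + -0.006725·18.8279 = 0.1722  (GE)
  w_1 = 0.176835·1.4180 + -0.006725·13.0326 = 0.1631  (Oracle)
  w_2 = 0.176835·0.1998 + -0.006725·11.4380 = -0.0416  (Chevron)
  w_3 = 0.176835·1.8354 + -0.006725·8.6840 = 0.2662  (Qualcomm)
  w_4 = 0.176835·1.9877 + -0.006725·16.1162 = 0.2431  (Lockheed)
  w_5 = 0.176835·-0.4205 + -0.006725·17.8169 = -0.1942  (Intel)
  w_6 = 0.176835·2.7375 + -0.006725·13.8187 = 0.3912  (Walmart)
Σw_i=1.0000  μᵀw=0.1550
σ²=wᵀΣw=λ₁·μ_p+λ₂ = 0.176835·0.155 + -0.006725 = 0.020684 ≈ 0.0207

0.2431


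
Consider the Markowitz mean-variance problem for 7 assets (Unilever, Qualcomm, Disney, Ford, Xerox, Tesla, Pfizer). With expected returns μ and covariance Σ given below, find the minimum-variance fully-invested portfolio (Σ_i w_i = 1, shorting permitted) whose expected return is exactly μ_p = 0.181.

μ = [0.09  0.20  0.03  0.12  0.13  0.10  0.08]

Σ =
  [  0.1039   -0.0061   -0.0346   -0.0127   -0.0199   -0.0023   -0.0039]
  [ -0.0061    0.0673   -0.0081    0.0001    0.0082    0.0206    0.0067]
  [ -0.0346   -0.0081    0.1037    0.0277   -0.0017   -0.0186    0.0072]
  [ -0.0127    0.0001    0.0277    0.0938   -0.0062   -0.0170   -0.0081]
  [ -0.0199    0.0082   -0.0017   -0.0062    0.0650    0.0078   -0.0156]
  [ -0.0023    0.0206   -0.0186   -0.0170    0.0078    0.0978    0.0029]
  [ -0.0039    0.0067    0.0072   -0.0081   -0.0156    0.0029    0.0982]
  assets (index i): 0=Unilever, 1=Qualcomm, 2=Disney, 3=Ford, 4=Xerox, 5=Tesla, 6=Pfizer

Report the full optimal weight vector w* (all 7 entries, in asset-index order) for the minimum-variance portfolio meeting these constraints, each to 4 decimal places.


0.0978  0.5984  -0.1530  0.2191  0.2609  -0.0621  0.0391

u=Σ⁻¹μ = [2.0794  2.5817  0.8131  1.7339  2.7006  0.7323  1.2119]
v=Σ⁻¹𝟙 = [22.7586  10.8882  15.8626  13.9691  24.6816  11.5307  13.9139]
a=μᵀu=1.457200  b=𝟙ᵀu=11.852863  c=𝟙ᵀv=113.604584  D=ac−b²=25.054215
λ₁=(c·0.181−b)/D = (113.604584·0.181−11.852863)/25.054215 = 0.347629
λ₂=(a−b·0.181)/D = (1.457200−11.852863·0.181)/25.054215 = -0.027467
w* = 0.347629·u + -0.027467·v:
  w_0 = 0.347629·2.0794 + -0.027467·22.7586 = 0.0978  (Unilever)
  w_1 = 0.347629·2.5817 + -0.027467·10.8882 = 0.5984  (Qualcomm)
  w_2 = 0.347629·0.8131 + -0.027467·15.8626 = -0.1530  (Disney)
  w_3 = 0.347629·1.7339 + -0.027467·13.9691 = 0.2191  (Ford)
  w_4 = 0.347629·2.7006 + -0.027467·24.6816 = 0.2609  (Xerox)
  w_5 = 0.347629·0.7323 + -0.027467·11.5307 = -0.0621  (Tesla)
  w_6 = 0.347629·1.2119 + -0.027467·13.9139 = 0.0391  (Pfizer)
Σw_i=1.0000  μᵀw=0.1810
σ²=wᵀΣw=λ₁·μ_p+λ₂ = 0.347629·0.181 + -0.027467 = 0.035454 ≈ 0.0355


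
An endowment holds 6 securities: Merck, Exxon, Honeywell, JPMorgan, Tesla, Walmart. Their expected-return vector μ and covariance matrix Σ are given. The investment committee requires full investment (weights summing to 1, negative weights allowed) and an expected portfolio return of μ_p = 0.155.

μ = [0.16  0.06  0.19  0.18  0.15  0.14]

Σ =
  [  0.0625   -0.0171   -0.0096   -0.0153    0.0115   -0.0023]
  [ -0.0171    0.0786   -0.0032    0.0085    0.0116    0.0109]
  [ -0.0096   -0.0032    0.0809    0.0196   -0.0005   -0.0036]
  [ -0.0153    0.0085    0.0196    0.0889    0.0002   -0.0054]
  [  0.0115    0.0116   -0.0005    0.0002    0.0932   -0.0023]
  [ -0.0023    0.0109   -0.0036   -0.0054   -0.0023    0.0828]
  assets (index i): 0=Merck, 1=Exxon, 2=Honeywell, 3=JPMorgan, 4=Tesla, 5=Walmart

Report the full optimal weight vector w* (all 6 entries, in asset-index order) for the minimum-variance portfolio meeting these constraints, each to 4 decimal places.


0.2952  0.1006  0.1900  0.1692  0.0877  0.1574

g=Σ⁻¹μ = [3.5864  0.9788  2.3881  2.1370  1.1011  1.9354]
h=Σ⁻¹𝟙 = [24.2732  14.6443  13.5567  11.7734  6.2642  12.3550]
a=μᵀg=1.907049  b=𝟙ᵀg=12.126681  c=𝟙ᵀh=82.866797  D=ac−b²=10.974608
λ₁=(c·0.155−b)/D = (82.866797·0.155−12.126681)/10.974608 = 0.065394
λ₂=(a−b·0.155)/D = (1.907049−12.126681·0.155)/10.974608 = 0.002498
w* = 0.065394·g + 0.002498·h:
  w_0 = 0.065394·3.5864 + 0.002498·24.2732 = 0.2952  (Merck)
  w_1 = 0.065394·0.9788 + 0.002498·14.6443 = 0.1006  (Exxon)
  w_2 = 0.065394·2.3881 + 0.002498·13.5567 = 0.1900  (Honeywell)
  w_3 = 0.065394·2.1370 + 0.002498·11.7734 = 0.1692  (JPMorgan)
  w_4 = 0.065394·1.1011 + 0.002498·6.2642 = 0.0877  (Tesla)
  w_5 = 0.065394·1.9354 + 0.002498·12.3550 = 0.1574  (Walmart)
Σw_i=1.0000  μᵀw=0.1550
σ²=wᵀΣw=λ₁·μ_p+λ₂ = 0.065394·0.155 + 0.002498 = 0.012634 ≈ 0.0126


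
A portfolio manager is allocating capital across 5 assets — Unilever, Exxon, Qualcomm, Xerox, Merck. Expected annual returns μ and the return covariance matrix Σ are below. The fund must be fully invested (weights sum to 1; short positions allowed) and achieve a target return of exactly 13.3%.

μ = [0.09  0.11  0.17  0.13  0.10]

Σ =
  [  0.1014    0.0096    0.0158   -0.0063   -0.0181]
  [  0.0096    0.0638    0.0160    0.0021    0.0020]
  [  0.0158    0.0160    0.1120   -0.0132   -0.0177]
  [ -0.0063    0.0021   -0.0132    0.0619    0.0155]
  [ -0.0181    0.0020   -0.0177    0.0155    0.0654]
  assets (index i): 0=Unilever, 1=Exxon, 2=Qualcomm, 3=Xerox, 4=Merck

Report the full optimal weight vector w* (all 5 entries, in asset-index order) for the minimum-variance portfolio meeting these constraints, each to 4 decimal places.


x=Σ⁻¹μ = [0.9587  1.0145  1.7607  2.1027  1.7415]
y=Σ⁻¹𝟙 = [11.2940  10.3462  10.3508  14.8058  17.3922]
a=μᵀx=0.944705  b=𝟙ᵀx=7.578150  c=𝟙ᵀy=64.188963  D=ac−b²=3.211285
λ₁=(c·0.133−b)/D = (64.188963·0.133−7.578150)/3.211285 = 0.298629
λ₂=(a−b·0.133)/D = (0.944705−7.578150·0.133)/3.211285 = -0.019677
w* = 0.298629·x + -0.019677·y:
  w_0 = 0.298629·0.9587 + -0.019677·11.2940 = 0.0641  (Unilever)
  w_1 = 0.298629·1.0145 + -0.019677·10.3462 = 0.0994  (Exxon)
  w_2 = 0.298629·1.7607 + -0.019677·10.3508 = 0.3221  (Qualcomm)
  w_3 = 0.298629·2.1027 + -0.019677·14.8058 = 0.3366  (Xerox)
  w_4 = 0.298629·1.7415 + -0.019677·17.3922 = 0.1778  (Merck)
Σw_i=1.0000  μᵀw=0.1330
σ²=wᵀΣw=λ₁·μ_p+λ₂ = 0.298629·0.133 + -0.019677 = 0.020041 ≈ 0.0200

0.0641  0.0994  0.3221  0.3366  0.1778


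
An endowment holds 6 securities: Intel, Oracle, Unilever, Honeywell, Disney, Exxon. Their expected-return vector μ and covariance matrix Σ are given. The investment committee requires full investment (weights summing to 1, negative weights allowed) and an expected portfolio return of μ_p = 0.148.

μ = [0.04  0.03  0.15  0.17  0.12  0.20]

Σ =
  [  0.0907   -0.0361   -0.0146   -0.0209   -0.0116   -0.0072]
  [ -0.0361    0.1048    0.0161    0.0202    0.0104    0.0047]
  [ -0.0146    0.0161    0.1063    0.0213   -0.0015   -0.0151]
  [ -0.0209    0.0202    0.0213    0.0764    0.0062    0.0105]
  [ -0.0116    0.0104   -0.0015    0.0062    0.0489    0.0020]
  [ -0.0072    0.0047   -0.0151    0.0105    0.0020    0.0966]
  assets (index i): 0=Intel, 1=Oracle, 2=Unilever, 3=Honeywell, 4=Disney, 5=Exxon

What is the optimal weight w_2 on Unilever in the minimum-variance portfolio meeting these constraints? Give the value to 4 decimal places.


g=Σ⁻¹μ = [1.5617  -0.1152  1.6515  1.7081  2.5926  2.2112]
h=Σ⁻¹𝟙 = [23.3330  11.2459  10.8657  10.0634  22.1724  11.6895]
a=μᵀg=1.350464  b=𝟙ᵀg=9.609920  c=𝟙ᵀh=89.369943  D=ac−b²=28.340293
λ₁=(c·0.148−b)/D = (89.369943·0.148−9.609920)/28.340293 = 0.127622
λ₂=(a−b·0.148)/D = (1.350464−9.609920·0.148)/28.340293 = -0.002534
w* = 0.127622·g + -0.002534·h:
  w_0 = 0.127622·1.5617 + -0.002534·23.3330 = 0.1402  (Intel)
  w_1 = 0.127622·-0.1152 + -0.002534·11.2459 = -0.0432  (Oracle)
  w_2 = 0.127622·1.6515 + -0.002534·10.8657 = 0.1832  (Unilever)
  w_3 = 0.127622·1.7081 + -0.002534·10.0634 = 0.1925  (Honeywell)
  w_4 = 0.127622·2.5926 + -0.002534·22.1724 = 0.2747  (Disney)
  w_5 = 0.127622·2.2112 + -0.002534·11.6895 = 0.2526  (Exxon)
Σw_i=1.0000  μᵀw=0.1480
σ²=wᵀΣw=λ₁·μ_p+λ₂ = 0.127622·0.148 + -0.002534 = 0.016354 ≈ 0.0164

0.1832


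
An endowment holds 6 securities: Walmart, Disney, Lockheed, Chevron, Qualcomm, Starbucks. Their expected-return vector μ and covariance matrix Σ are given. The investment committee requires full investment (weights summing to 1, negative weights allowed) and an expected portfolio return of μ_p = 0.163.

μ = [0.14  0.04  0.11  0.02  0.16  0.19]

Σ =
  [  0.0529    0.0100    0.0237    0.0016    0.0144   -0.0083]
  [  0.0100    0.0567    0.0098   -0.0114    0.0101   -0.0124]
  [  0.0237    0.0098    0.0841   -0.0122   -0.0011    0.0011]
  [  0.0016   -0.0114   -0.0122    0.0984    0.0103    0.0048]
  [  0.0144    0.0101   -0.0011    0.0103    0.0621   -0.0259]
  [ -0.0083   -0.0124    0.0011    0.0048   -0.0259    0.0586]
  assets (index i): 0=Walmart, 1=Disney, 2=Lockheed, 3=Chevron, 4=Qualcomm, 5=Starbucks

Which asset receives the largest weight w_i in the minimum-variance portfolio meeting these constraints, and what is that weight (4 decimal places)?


Starbucks (0.4274)

p=Σ⁻¹μ = [1.9398  0.6113  0.6132  -0.4236  4.4612  5.6414]
q=Σ⁻¹𝟙 = [10.2738  19.2418  7.9872  9.3371  22.3435  31.5523]
a=μᵀp=2.140658  b=𝟙ᵀp=12.843236  c=𝟙ᵀq=100.735723  D=ac−b²=50.692054
λ₁=(c·0.163−b)/D = (100.735723·0.163−12.843236)/50.692054 = 0.070557
λ₂=(a−b·0.163)/D = (2.140658−12.843236·0.163)/50.692054 = 0.000931
w* = 0.070557·p + 0.000931·q:
  w_0 = 0.070557·1.9398 + 0.000931·10.2738 = 0.1464  (Walmart)
  w_1 = 0.070557·0.6113 + 0.000931·19.2418 = 0.0610  (Disney)
  w_2 = 0.070557·0.6132 + 0.000931·7.9872 = 0.0507  (Lockheed)
  w_3 = 0.070557·-0.4236 + 0.000931·9.3371 = -0.0212  (Chevron)
  w_4 = 0.070557·4.4612 + 0.000931·22.3435 = 0.3356  (Qualcomm)
  w_5 = 0.070557·5.6414 + 0.000931·31.5523 = 0.4274  (Starbucks)
Σw_i=1.0000  μᵀw=0.1630
σ²=wᵀΣw=λ₁·μ_p+λ₂ = 0.070557·0.163 + 0.000931 = 0.012432 ≈ 0.0124


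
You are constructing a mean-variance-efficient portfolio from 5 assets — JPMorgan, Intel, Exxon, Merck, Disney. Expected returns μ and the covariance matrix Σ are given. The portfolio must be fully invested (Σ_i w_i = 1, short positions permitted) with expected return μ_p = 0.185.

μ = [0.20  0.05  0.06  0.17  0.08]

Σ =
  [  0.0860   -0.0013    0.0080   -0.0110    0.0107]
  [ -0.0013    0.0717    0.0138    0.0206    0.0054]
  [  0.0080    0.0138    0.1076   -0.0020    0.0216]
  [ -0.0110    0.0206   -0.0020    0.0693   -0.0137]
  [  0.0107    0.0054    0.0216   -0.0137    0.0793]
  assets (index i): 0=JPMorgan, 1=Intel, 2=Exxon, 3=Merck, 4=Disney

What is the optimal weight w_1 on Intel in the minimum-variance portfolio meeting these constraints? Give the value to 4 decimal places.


p=Σ⁻¹μ = [2.5616  -0.3049  0.2303  3.1887  1.1721]
q=Σ⁻¹𝟙 = [11.8840  7.4606  5.3722  16.6071  11.9046]
a=μᵀp=1.146735  b=𝟙ᵀp=6.847727  c=𝟙ᵀq=53.228398  D=ac−b²=14.147494
λ₁=(c·0.185−b)/D = (53.228398·0.185−6.847727)/14.147494 = 0.212018
λ₂=(a−b·0.185)/D = (1.146735−6.847727·0.185)/14.147494 = -0.008489
w* = 0.212018·p + -0.008489·q:
  w_0 = 0.212018·2.5616 + -0.008489·11.8840 = 0.4422  (JPMorgan)
  w_1 = 0.212018·-0.3049 + -0.008489·7.4606 = -0.1280  (Intel)
  w_2 = 0.212018·0.2303 + -0.008489·5.3722 = 0.0032  (Exxon)
  w_3 = 0.212018·3.1887 + -0.008489·16.6071 = 0.5351  (Merck)
  w_4 = 0.212018·1.1721 + -0.008489·11.9046 = 0.1475  (Disney)
Σw_i=1.0000  μᵀw=0.1850
σ²=wᵀΣw=λ₁·μ_p+λ₂ = 0.212018·0.185 + -0.008489 = 0.030735 ≈ 0.0307

-0.1280


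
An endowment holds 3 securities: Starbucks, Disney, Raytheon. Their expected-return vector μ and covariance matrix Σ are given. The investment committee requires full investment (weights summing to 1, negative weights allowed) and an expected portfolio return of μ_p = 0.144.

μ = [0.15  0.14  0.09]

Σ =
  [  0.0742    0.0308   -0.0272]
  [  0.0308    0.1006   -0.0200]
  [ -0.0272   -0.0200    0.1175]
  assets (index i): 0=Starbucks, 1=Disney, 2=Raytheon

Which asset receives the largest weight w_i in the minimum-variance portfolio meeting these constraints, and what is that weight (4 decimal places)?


p=Σ⁻¹μ = [2.1199  1.0272  1.4315]
q=Σ⁻¹𝟙 = [15.0583  7.9853  13.3557]
a=μᵀp=0.590640  b=𝟙ᵀp=4.578697  c=𝟙ᵀq=36.399267  D=ac−b²=0.534389
λ₁=(c·0.144−b)/D = (36.399267·0.144−4.578697)/0.534389 = 1.240291
λ₂=(a−b·0.144)/D = (0.590640−4.578697·0.144)/0.534389 = -0.128544
w* = 1.240291·p + -0.128544·q:
  w_0 = 1.240291·2.1199 + -0.128544·15.0583 = 0.6937  (Starbucks)
  w_1 = 1.240291·1.0272 + -0.128544·7.9853 = 0.2476  (Disney)
  w_2 = 1.240291·1.4315 + -0.128544·13.3557 = 0.0587  (Raytheon)
Σw_i=1.0000  μᵀw=0.1440
σ²=wᵀΣw=λ₁·μ_p+λ₂ = 1.240291·0.144 + -0.128544 = 0.050058 ≈ 0.0501

Starbucks (0.6937)


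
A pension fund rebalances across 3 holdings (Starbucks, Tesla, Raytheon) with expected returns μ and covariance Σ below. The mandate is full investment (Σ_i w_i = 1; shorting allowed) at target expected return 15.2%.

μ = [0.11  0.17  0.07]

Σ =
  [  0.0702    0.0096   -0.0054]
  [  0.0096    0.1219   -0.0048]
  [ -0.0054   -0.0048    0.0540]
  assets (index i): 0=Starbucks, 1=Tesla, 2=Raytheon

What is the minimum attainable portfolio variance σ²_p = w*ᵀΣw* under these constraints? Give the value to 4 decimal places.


g=Σ⁻¹μ = [1.5044  1.3378  1.5657]
h=Σ⁻¹𝟙 = [14.7625  7.8557  20.6931]
a=μᵀg=0.502503  b=𝟙ᵀg=4.407854  c=𝟙ᵀh=43.311232  D=ac−b²=2.334856
λ₁=(c·0.152−b)/D = (43.311232·0.152−4.407854)/2.334856 = 0.931729
λ₂=(a−b·0.152)/D = (0.502503−4.407854·0.152)/2.334856 = -0.071735
w* = 0.931729·g + -0.071735·h:
  w_0 = 0.931729·1.5044 + -0.071735·14.7625 = 0.3427  (Starbucks)
  w_1 = 0.931729·1.3378 + -0.071735·7.8557 = 0.6829  (Tesla)
  w_2 = 0.931729·1.5657 + -0.071735·20.6931 = -0.0256  (Raytheon)
Σw_i=1.0000  μᵀw=0.1520
σ²=wᵀΣw=λ₁·μ_p+λ₂ = 0.931729·0.152 + -0.071735 = 0.069888 ≈ 0.0699

0.0699


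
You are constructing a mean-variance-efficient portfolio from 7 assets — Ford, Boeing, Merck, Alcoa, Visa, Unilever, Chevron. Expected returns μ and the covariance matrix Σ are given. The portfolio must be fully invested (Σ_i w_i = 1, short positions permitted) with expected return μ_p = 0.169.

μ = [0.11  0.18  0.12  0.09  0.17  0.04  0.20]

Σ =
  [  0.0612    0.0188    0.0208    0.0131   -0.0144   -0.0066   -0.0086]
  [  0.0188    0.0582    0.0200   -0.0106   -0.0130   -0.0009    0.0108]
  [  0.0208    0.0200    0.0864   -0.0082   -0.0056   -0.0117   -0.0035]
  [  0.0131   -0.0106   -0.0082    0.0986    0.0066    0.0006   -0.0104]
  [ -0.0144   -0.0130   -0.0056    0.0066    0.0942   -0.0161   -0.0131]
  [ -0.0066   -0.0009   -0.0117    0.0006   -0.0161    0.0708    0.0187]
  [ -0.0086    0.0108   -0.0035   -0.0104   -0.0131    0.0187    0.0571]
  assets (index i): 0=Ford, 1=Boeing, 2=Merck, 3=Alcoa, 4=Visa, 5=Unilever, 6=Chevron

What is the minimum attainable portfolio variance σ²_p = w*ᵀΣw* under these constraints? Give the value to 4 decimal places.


0.0132

u=Σ⁻¹μ = [1.8573  2.3016  0.9599  1.2253  3.0430  0.5087  4.1606]
v=Σ⁻¹𝟙 = [16.3087  11.4303  10.3921  10.6732  20.1467  16.8498  19.4923]
a=μᵀu=2.213840  b=𝟙ᵀu=14.056458  c=𝟙ᵀv=105.293163  D=ac−b²=35.518206
λ₁=(c·0.169−b)/D = (105.293163·0.169−14.056458)/35.518206 = 0.105244
λ₂=(a−b·0.169)/D = (2.213840−14.056458·0.169)/35.518206 = -0.004553
w* = 0.105244·u + -0.004553·v:
  w_0 = 0.105244·1.8573 + -0.004553·16.3087 = 0.1212  (Ford)
  w_1 = 0.105244·2.3016 + -0.004553·11.4303 = 0.1902  (Boeing)
  w_2 = 0.105244·0.9599 + -0.004553·10.3921 = 0.0537  (Merck)
  w_3 = 0.105244·1.2253 + -0.004553·10.6732 = 0.0804  (Alcoa)
  w_4 = 0.105244·3.0430 + -0.004553·20.1467 = 0.2285  (Visa)
  w_5 = 0.105244·0.5087 + -0.004553·16.8498 = -0.0232  (Unilever)
  w_6 = 0.105244·4.1606 + -0.004553·19.4923 = 0.3491  (Chevron)
Σw_i=1.0000  μᵀw=0.1690
σ²=wᵀΣw=λ₁·μ_p+λ₂ = 0.105244·0.169 + -0.004553 = 0.013234 ≈ 0.0132


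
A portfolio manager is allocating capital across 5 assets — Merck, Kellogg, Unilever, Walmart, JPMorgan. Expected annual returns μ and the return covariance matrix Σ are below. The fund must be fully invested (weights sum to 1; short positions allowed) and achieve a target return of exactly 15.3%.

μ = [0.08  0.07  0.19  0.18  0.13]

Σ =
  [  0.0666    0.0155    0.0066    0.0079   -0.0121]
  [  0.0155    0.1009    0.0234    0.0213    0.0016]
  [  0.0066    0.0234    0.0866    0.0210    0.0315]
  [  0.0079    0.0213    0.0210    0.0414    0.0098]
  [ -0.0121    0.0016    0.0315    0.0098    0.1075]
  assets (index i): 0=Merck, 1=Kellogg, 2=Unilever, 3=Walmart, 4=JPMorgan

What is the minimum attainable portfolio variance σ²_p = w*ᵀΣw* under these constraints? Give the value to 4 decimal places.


0.0244

x=Σ⁻¹μ = [0.8828  -0.4964  1.1253  3.7105  0.6480]
y=Σ⁻¹𝟙 = [13.5279  3.6657  2.4278  16.4291  8.5613]
a=μᵀx=1.001834  b=𝟙ᵀx=5.870325  c=𝟙ᵀy=44.611853  D=ac−b²=10.232958
λ₁=(c·0.153−b)/D = (44.611853·0.153−5.870325)/10.232958 = 0.093354
λ₂=(a−b·0.153)/D = (1.001834−5.870325·0.153)/10.232958 = 0.010131
w* = 0.093354·x + 0.010131·y:
  w_0 = 0.093354·0.8828 + 0.010131·13.5279 = 0.2195  (Merck)
  w_1 = 0.093354·-0.4964 + 0.010131·3.6657 = -0.0092  (Kellogg)
  w_2 = 0.093354·1.1253 + 0.010131·2.4278 = 0.1297  (Unilever)
  w_3 = 0.093354·3.7105 + 0.010131·16.4291 = 0.5128  (Walmart)
  w_4 = 0.093354·0.6480 + 0.010131·8.5613 = 0.1472  (JPMorgan)
Σw_i=1.0000  μᵀw=0.1530
σ²=wᵀΣw=λ₁·μ_p+λ₂ = 0.093354·0.153 + 0.010131 = 0.024415 ≈ 0.0244
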